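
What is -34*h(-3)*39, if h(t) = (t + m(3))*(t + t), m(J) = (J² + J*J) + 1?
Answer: 127296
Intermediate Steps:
m(J) = 1 + 2*J² (m(J) = (J² + J²) + 1 = 2*J² + 1 = 1 + 2*J²)
h(t) = 2*t*(19 + t) (h(t) = (t + (1 + 2*3²))*(t + t) = (t + (1 + 2*9))*(2*t) = (t + (1 + 18))*(2*t) = (t + 19)*(2*t) = (19 + t)*(2*t) = 2*t*(19 + t))
-34*h(-3)*39 = -68*(-3)*(19 - 3)*39 = -68*(-3)*16*39 = -34*(-96)*39 = 3264*39 = 127296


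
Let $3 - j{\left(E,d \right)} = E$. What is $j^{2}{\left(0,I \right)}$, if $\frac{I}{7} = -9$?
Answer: $9$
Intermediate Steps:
$I = -63$ ($I = 7 \left(-9\right) = -63$)
$j{\left(E,d \right)} = 3 - E$
$j^{2}{\left(0,I \right)} = \left(3 - 0\right)^{2} = \left(3 + 0\right)^{2} = 3^{2} = 9$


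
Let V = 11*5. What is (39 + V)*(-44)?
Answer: -4136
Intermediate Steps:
V = 55
(39 + V)*(-44) = (39 + 55)*(-44) = 94*(-44) = -4136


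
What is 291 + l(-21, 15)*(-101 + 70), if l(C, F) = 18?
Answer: -267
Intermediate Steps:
291 + l(-21, 15)*(-101 + 70) = 291 + 18*(-101 + 70) = 291 + 18*(-31) = 291 - 558 = -267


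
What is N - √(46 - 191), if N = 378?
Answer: 378 - I*√145 ≈ 378.0 - 12.042*I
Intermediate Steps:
N - √(46 - 191) = 378 - √(46 - 191) = 378 - √(-145) = 378 - I*√145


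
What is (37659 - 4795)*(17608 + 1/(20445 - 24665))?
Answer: 610496115944/1055 ≈ 5.7867e+8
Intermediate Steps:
(37659 - 4795)*(17608 + 1/(20445 - 24665)) = 32864*(17608 + 1/(-4220)) = 32864*(17608 - 1/4220) = 32864*(74305759/4220) = 610496115944/1055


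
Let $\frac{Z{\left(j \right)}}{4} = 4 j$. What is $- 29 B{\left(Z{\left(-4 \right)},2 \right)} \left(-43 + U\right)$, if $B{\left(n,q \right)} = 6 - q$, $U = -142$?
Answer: $21460$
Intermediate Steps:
$Z{\left(j \right)} = 16 j$ ($Z{\left(j \right)} = 4 \cdot 4 j = 16 j$)
$- 29 B{\left(Z{\left(-4 \right)},2 \right)} \left(-43 + U\right) = - 29 \left(6 - 2\right) \left(-43 - 142\right) = - 29 \left(6 - 2\right) \left(-185\right) = \left(-29\right) 4 \left(-185\right) = \left(-116\right) \left(-185\right) = 21460$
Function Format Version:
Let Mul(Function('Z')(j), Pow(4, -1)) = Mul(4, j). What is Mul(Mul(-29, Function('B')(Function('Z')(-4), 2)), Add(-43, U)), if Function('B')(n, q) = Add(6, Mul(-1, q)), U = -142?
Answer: 21460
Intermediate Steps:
Function('Z')(j) = Mul(16, j) (Function('Z')(j) = Mul(4, Mul(4, j)) = Mul(16, j))
Mul(Mul(-29, Function('B')(Function('Z')(-4), 2)), Add(-43, U)) = Mul(Mul(-29, Add(6, Mul(-1, 2))), Add(-43, -142)) = Mul(Mul(-29, Add(6, -2)), -185) = Mul(Mul(-29, 4), -185) = Mul(-116, -185) = 21460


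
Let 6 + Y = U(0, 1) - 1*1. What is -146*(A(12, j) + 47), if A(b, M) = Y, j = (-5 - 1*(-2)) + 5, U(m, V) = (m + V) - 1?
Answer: -5840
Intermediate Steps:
U(m, V) = -1 + V + m (U(m, V) = (V + m) - 1 = -1 + V + m)
j = 2 (j = (-5 + 2) + 5 = -3 + 5 = 2)
Y = -7 (Y = -6 + ((-1 + 1 + 0) - 1*1) = -6 + (0 - 1) = -6 - 1 = -7)
A(b, M) = -7
-146*(A(12, j) + 47) = -146*(-7 + 47) = -146*40 = -5840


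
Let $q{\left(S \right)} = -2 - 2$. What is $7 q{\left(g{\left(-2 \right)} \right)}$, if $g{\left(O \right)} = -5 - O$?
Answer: $-28$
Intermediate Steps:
$q{\left(S \right)} = -4$ ($q{\left(S \right)} = -2 - 2 = -4$)
$7 q{\left(g{\left(-2 \right)} \right)} = 7 \left(-4\right) = -28$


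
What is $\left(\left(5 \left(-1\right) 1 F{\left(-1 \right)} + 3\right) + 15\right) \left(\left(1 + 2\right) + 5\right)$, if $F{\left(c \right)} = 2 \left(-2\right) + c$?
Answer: $344$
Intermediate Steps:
$F{\left(c \right)} = -4 + c$
$\left(\left(5 \left(-1\right) 1 F{\left(-1 \right)} + 3\right) + 15\right) \left(\left(1 + 2\right) + 5\right) = \left(\left(5 \left(-1\right) 1 \left(-4 - 1\right) + 3\right) + 15\right) \left(\left(1 + 2\right) + 5\right) = \left(\left(\left(-5\right) 1 \left(-5\right) + 3\right) + 15\right) \left(3 + 5\right) = \left(\left(\left(-5\right) \left(-5\right) + 3\right) + 15\right) 8 = \left(\left(25 + 3\right) + 15\right) 8 = \left(28 + 15\right) 8 = 43 \cdot 8 = 344$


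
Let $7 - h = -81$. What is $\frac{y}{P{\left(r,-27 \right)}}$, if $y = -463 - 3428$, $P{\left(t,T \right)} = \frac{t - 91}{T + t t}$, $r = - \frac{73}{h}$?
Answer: $- \frac{792826269}{711128} \approx -1114.9$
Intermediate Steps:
$h = 88$ ($h = 7 - -81 = 7 + 81 = 88$)
$r = - \frac{73}{88} \approx -0.82955$
$P{\left(t,T \right)} = \frac{-91 + t}{T + t^{2}}$
$y = -3891$
$\frac{y}{P{\left(r,-27 \right)}} = - \frac{3891}{\frac{1}{-27 + \left(- \frac{73}{88}\right)^{2}} \left(-91 - \frac{73}{88}\right)} = - \frac{3891}{\frac{1}{-27 + \frac{5329}{7744}} \left(- \frac{8081}{88}\right)} = - \frac{3891}{\frac{1}{- \frac{203759}{7744}} \left(- \frac{8081}{88}\right)} = - \frac{3891}{\left(- \frac{7744}{203759}\right) \left(- \frac{8081}{88}\right)} = - \frac{3891}{\frac{711128}{203759}} = \left(-3891\right) \frac{203759}{711128} = - \frac{792826269}{711128}$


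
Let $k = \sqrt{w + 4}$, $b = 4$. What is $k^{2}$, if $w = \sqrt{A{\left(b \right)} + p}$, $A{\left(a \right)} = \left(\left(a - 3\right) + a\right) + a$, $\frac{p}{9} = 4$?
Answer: $4 + 3 \sqrt{5} \approx 10.708$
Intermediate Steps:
$p = 36$ ($p = 9 \cdot 4 = 36$)
$A{\left(a \right)} = -3 + 3 a$ ($A{\left(a \right)} = \left(\left(-3 + a\right) + a\right) + a = \left(-3 + 2 a\right) + a = -3 + 3 a$)
$w = 3 \sqrt{5}$ ($w = \sqrt{\left(-3 + 3 \cdot 4\right) + 36} = \sqrt{\left(-3 + 12\right) + 36} = \sqrt{9 + 36} = \sqrt{45} = 3 \sqrt{5} \approx 6.7082$)
$k = \sqrt{4 + 3 \sqrt{5}}$ ($k = \sqrt{3 \sqrt{5} + 4} = \sqrt{4 + 3 \sqrt{5}} \approx 3.2723$)
$k^{2} = \left(\sqrt{4 + 3 \sqrt{5}}\right)^{2} = 4 + 3 \sqrt{5}$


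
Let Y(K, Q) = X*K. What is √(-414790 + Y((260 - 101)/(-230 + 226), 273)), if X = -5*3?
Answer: 5*I*√66271/2 ≈ 643.58*I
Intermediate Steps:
X = -15
Y(K, Q) = -15*K
√(-414790 + Y((260 - 101)/(-230 + 226), 273)) = √(-414790 - 15*(260 - 101)/(-230 + 226)) = √(-414790 - 2385/(-4)) = √(-414790 - 2385*(-1)/4) = √(-414790 - 15*(-159/4)) = √(-414790 + 2385/4) = √(-1656775/4) = 5*I*√66271/2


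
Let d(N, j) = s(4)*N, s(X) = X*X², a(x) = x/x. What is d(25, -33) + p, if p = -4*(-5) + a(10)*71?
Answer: 1691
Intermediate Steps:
a(x) = 1
s(X) = X³
d(N, j) = 64*N (d(N, j) = 4³*N = 64*N)
p = 91 (p = -4*(-5) + 1*71 = 20 + 71 = 91)
d(25, -33) + p = 64*25 + 91 = 1600 + 91 = 1691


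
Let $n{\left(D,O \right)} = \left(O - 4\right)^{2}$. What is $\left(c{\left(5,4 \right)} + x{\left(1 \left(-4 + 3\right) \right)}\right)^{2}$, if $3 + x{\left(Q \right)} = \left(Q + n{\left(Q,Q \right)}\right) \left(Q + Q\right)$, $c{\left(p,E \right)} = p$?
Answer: $2116$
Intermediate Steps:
$n{\left(D,O \right)} = \left(-4 + O\right)^{2}$
$x{\left(Q \right)} = -3 + 2 Q \left(Q + \left(-4 + Q\right)^{2}\right)$ ($x{\left(Q \right)} = -3 + \left(Q + \left(-4 + Q\right)^{2}\right) \left(Q + Q\right) = -3 + \left(Q + \left(-4 + Q\right)^{2}\right) 2 Q = -3 + 2 Q \left(Q + \left(-4 + Q\right)^{2}\right)$)
$\left(c{\left(5,4 \right)} + x{\left(1 \left(-4 + 3\right) \right)}\right)^{2} = \left(5 + \left(-3 + 2 \left(1 \left(-4 + 3\right)\right)^{2} + 2 \cdot 1 \left(-4 + 3\right) \left(-4 + 1 \left(-4 + 3\right)\right)^{2}\right)\right)^{2} = \left(5 + \left(-3 + 2 \left(1 \left(-1\right)\right)^{2} + 2 \cdot 1 \left(-1\right) \left(-4 + 1 \left(-1\right)\right)^{2}\right)\right)^{2} = \left(5 + \left(-3 + 2 \left(-1\right)^{2} + 2 \left(-1\right) \left(-4 - 1\right)^{2}\right)\right)^{2} = \left(5 + \left(-3 + 2 \cdot 1 + 2 \left(-1\right) \left(-5\right)^{2}\right)\right)^{2} = \left(5 + \left(-3 + 2 + 2 \left(-1\right) 25\right)\right)^{2} = \left(5 - 51\right)^{2} = \left(-46\right)^{2} = 2116$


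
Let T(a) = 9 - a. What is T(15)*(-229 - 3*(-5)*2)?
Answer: 1194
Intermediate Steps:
T(15)*(-229 - 3*(-5)*2) = (9 - 1*15)*(-229 - 3*(-5)*2) = (9 - 15)*(-229 + 15*2) = -6*(-229 + 30) = -6*(-199) = 1194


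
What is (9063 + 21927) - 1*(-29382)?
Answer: 60372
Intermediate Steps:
(9063 + 21927) - 1*(-29382) = 30990 + 29382 = 60372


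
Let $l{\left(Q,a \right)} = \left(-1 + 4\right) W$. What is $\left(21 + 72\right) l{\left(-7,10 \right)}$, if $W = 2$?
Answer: $558$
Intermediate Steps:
$l{\left(Q,a \right)} = 6$ ($l{\left(Q,a \right)} = \left(-1 + 4\right) 2 = 3 \cdot 2 = 6$)
$\left(21 + 72\right) l{\left(-7,10 \right)} = \left(21 + 72\right) 6 = 93 \cdot 6 = 558$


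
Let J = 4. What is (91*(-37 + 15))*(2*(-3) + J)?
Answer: 4004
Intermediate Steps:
(91*(-37 + 15))*(2*(-3) + J) = (91*(-37 + 15))*(2*(-3) + 4) = (91*(-22))*(-6 + 4) = -2002*(-2) = 4004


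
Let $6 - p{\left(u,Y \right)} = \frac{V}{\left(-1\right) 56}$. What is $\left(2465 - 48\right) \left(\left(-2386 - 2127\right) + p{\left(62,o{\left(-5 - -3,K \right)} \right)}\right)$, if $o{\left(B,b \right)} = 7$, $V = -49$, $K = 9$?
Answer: $- \frac{87164271}{8} \approx -1.0896 \cdot 10^{7}$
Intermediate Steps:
$p{\left(u,Y \right)} = \frac{41}{8}$ ($p{\left(u,Y \right)} = 6 - - \frac{49}{\left(-1\right) 56} = 6 - - \frac{49}{-56} = 6 - \left(-49\right) \left(- \frac{1}{56}\right) = 6 - \frac{7}{8} = \frac{41}{8}$)
$\left(2465 - 48\right) \left(\left(-2386 - 2127\right) + p{\left(62,o{\left(-5 - -3,K \right)} \right)}\right) = \left(2465 - 48\right) \left(\left(-2386 - 2127\right) + \frac{41}{8}\right) = 2417 \left(-4513 + \frac{41}{8}\right) = 2417 \left(- \frac{36063}{8}\right) = - \frac{87164271}{8}$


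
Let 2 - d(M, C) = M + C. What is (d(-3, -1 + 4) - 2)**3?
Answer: 0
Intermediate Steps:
d(M, C) = 2 - C - M (d(M, C) = 2 - (M + C) = 2 - (C + M) = 2 + (-C - M) = 2 - C - M)
(d(-3, -1 + 4) - 2)**3 = ((2 - (-1 + 4) - 1*(-3)) - 2)**3 = ((2 - 1*3 + 3) - 2)**3 = ((2 - 3 + 3) - 2)**3 = (2 - 2)**3 = 0**3 = 0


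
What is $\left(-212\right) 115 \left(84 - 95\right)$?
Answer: $268180$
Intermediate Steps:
$\left(-212\right) 115 \left(84 - 95\right) = - 24380 \left(84 - 95\right) = \left(-24380\right) \left(-11\right) = 268180$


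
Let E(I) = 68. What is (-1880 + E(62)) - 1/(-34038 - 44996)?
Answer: -143209607/79034 ≈ -1812.0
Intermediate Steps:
(-1880 + E(62)) - 1/(-34038 - 44996) = (-1880 + 68) - 1/(-34038 - 44996) = -1812 - 1/(-79034) = -1812 - 1*(-1/79034) = -1812 + 1/79034 = -143209607/79034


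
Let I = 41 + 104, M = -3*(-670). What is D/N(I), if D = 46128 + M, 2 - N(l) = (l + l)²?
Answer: -24069/42049 ≈ -0.57240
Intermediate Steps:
M = 2010
I = 145
N(l) = 2 - 4*l² (N(l) = 2 - (l + l)² = 2 - (2*l)² = 2 - 4*l²)
D = 48138 (D = 46128 + 2010 = 48138)
D/N(I) = 48138/(2 - 4*145²) = 48138/(2 - 4*21025) = 48138/(2 - 84100) = 48138/(-84098) = 48138*(-1/84098) = -24069/42049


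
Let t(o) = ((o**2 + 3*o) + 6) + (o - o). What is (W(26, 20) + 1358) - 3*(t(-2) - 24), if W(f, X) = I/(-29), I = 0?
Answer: 1418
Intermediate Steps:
W(f, X) = 0 (W(f, X) = 0/(-29) = 0*(-1/29) = 0)
t(o) = 6 + o**2 + 3*o (t(o) = (6 + o**2 + 3*o) + 0 = 6 + o**2 + 3*o)
(W(26, 20) + 1358) - 3*(t(-2) - 24) = (0 + 1358) - 3*((6 + (-2)**2 + 3*(-2)) - 24) = 1358 - 3*((6 + 4 - 6) - 24) = 1358 - 3*(4 - 24) = 1358 - 3*(-20) = 1358 + 60 = 1418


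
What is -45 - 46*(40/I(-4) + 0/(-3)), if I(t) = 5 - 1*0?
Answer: -413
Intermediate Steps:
I(t) = 5 (I(t) = 5 + 0 = 5)
-45 - 46*(40/I(-4) + 0/(-3)) = -45 - 46*(40/5 + 0/(-3)) = -45 - 46*(40*(⅕) + 0*(-⅓)) = -45 - 46*(8 + 0) = -45 - 46*8 = -45 - 368 = -413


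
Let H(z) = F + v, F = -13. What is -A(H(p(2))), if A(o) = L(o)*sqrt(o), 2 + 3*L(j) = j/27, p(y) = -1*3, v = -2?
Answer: 23*I*sqrt(15)/27 ≈ 3.2992*I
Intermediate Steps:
p(y) = -3
L(j) = -2/3 + j/81 (L(j) = -2/3 + (j/27)/3 = -2/3 + j/81)
H(z) = -15 (H(z) = -13 - 2 = -15)
A(o) = sqrt(o)*(-2/3 + o/81) (A(o) = (-2/3 + o/81)*sqrt(o) = sqrt(o)*(-2/3 + o/81))
-A(H(p(2))) = -sqrt(-15)*(-54 - 15)/81 = -I*sqrt(15)*(-69)/81 = -(-23)*I*sqrt(15)/27 = 23*I*sqrt(15)/27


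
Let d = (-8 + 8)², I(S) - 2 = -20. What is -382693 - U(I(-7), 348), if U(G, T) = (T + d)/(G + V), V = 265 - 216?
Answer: -11863831/31 ≈ -3.8270e+5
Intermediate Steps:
I(S) = -18 (I(S) = 2 - 20 = -18)
d = 0 (d = 0² = 0)
V = 49
U(G, T) = T/(49 + G) (U(G, T) = (T + 0)/(G + 49) = T/(49 + G))
-382693 - U(I(-7), 348) = -382693 - 348/(49 - 18) = -382693 - 348/31 = -11863831/31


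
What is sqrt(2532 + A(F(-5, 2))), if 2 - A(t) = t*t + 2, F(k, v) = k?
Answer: sqrt(2507) ≈ 50.070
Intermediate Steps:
A(t) = -t**2 (A(t) = 2 - (t*t + 2) = 2 - (t**2 + 2) = 2 - (2 + t**2) = 2 + (-2 - t**2) = -t**2)
sqrt(2532 + A(F(-5, 2))) = sqrt(2532 - 1*(-5)**2) = sqrt(2532 - 1*25) = sqrt(2532 - 25) = sqrt(2507)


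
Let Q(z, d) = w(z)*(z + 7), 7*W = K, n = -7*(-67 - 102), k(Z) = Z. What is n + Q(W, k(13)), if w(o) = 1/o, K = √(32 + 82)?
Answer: 1184 + 49*√114/114 ≈ 1188.6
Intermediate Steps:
K = √114 ≈ 10.677
n = 1183 (n = -7*(-169) = 1183)
W = √114/7 ≈ 1.5253
w(o) = 1/o
Q(z, d) = (7 + z)/z (Q(z, d) = (z + 7)/z = (7 + z)/z)
n + Q(W, k(13)) = 1183 + (7 + √114/7)/((√114/7)) = 1183 + (7*√114/114)*(7 + √114/7) = 1183 + 7*√114*(7 + √114/7)/114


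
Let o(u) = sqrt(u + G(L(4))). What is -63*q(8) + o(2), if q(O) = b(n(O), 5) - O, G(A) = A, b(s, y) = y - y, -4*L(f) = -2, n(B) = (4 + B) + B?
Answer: 504 + sqrt(10)/2 ≈ 505.58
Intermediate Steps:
n(B) = 4 + 2*B
L(f) = 1/2 (L(f) = -1/4*(-2) = 1/2)
b(s, y) = 0
q(O) = -O (q(O) = 0 - O = -O)
o(u) = sqrt(1/2 + u) (o(u) = sqrt(u + 1/2) = sqrt(1/2 + u))
-63*q(8) + o(2) = -(-63)*8 + sqrt(2 + 4*2)/2 = -63*(-8) + sqrt(2 + 8)/2 = 504 + sqrt(10)/2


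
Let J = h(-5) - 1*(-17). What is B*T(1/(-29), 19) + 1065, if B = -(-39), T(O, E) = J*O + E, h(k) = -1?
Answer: 51750/29 ≈ 1784.5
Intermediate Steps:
J = 16 (J = -1 - 1*(-17) = -1 + 17 = 16)
T(O, E) = E + 16*O (T(O, E) = 16*O + E = E + 16*O)
B = 39 (B = -1*(-39) = 39)
B*T(1/(-29), 19) + 1065 = 39*(19 + 16/(-29)) + 1065 = 39*(19 + 16*(-1/29)) + 1065 = 39*(19 - 16/29) + 1065 = 39*(535/29) + 1065 = 20865/29 + 1065 = 51750/29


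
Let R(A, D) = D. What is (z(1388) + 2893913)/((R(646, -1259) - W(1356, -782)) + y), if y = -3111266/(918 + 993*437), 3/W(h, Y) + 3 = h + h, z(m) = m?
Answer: -8813333882913/3854194600 ≈ -2286.7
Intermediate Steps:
W(h, Y) = 3/(-3 + 2*h) (W(h, Y) = 3/(-3 + (h + h)) = 3/(-3 + 2*h))
y = -3111266/434859 (y = -3111266/(918 + 433941) = -3111266/434859 ≈ -7.1547)
(z(1388) + 2893913)/((R(646, -1259) - W(1356, -782)) + y) = (1388 + 2893913)/((-1259 - 3/(-3 + 2*1356)) - 3111266/434859) = 2895301/((-1259 - 3/(-3 + 2712)) - 3111266/434859) = 2895301/((-1259 - 3/2709) - 3111266/434859) = 2895301/((-1259 - 1*1/903) - 3111266/434859) = 2895301/((-1259 - 1/903) - 3111266/434859) = 2895301/(-1136878/903 - 3111266/434859) = 2895301/(-3854194600/3044013) = 2895301*(-3044013/3854194600) = -8813333882913/3854194600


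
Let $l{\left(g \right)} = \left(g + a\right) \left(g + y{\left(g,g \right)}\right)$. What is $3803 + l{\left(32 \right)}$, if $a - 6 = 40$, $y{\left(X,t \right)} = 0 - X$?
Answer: $3803$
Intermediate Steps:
$y{\left(X,t \right)} = - X$
$a = 46$ ($a = 6 + 40 = 46$)
$l{\left(g \right)} = 0$ ($l{\left(g \right)} = \left(g + 46\right) \left(g - g\right) = \left(46 + g\right) 0 = 0$)
$3803 + l{\left(32 \right)} = 3803 + 0 = 3803$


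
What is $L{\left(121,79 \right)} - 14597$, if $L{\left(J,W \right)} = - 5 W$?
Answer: $-14992$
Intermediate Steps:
$L{\left(121,79 \right)} - 14597 = \left(-5\right) 79 - 14597 = -395 - 14597 = -14992$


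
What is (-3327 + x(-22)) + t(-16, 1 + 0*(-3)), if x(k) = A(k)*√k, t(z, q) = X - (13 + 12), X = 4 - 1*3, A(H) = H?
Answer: -3351 - 22*I*√22 ≈ -3351.0 - 103.19*I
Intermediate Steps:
X = 1 (X = 4 - 3 = 1)
t(z, q) = -24 (t(z, q) = 1 - (13 + 12) = 1 - 1*25 = 1 - 25 = -24)
x(k) = k^(3/2) (x(k) = k*√k = k^(3/2))
(-3327 + x(-22)) + t(-16, 1 + 0*(-3)) = (-3327 + (-22)^(3/2)) - 24 = (-3327 - 22*I*√22) - 24 = -3351 - 22*I*√22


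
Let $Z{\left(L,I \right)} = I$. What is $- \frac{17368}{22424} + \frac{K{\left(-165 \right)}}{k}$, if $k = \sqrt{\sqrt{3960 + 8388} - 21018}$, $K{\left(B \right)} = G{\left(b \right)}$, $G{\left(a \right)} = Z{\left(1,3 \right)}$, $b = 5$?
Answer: $- \frac{2171}{2803} - \frac{i \sqrt{6}}{2 \sqrt{3503 - 7 \sqrt{7}}} \approx -0.77453 - 0.020748 i$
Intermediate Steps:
$G{\left(a \right)} = 3$
$K{\left(B \right)} = 3$
$k = \sqrt{-21018 + 42 \sqrt{7}}$ ($k = \sqrt{\sqrt{12348} - 21018} = \sqrt{42 \sqrt{7} - 21018} = \sqrt{-21018 + 42 \sqrt{7}} \approx 144.59 i$)
$- \frac{17368}{22424} + \frac{K{\left(-165 \right)}}{k} = - \frac{17368}{22424} + \frac{3}{\sqrt{-21018 + 42 \sqrt{7}}} = \left(-17368\right) \frac{1}{22424} + \frac{3}{\sqrt{-21018 + 42 \sqrt{7}}} = - \frac{2171}{2803} + \frac{3}{\sqrt{-21018 + 42 \sqrt{7}}}$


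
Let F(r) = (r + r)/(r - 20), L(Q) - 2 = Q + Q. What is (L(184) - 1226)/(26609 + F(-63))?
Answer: -71048/2208673 ≈ -0.032168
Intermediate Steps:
L(Q) = 2 + 2*Q (L(Q) = 2 + (Q + Q) = 2 + 2*Q)
F(r) = 2*r/(-20 + r) (F(r) = (2*r)/(-20 + r) = 2*r/(-20 + r))
(L(184) - 1226)/(26609 + F(-63)) = ((2 + 2*184) - 1226)/(26609 + 2*(-63)/(-20 - 63)) = ((2 + 368) - 1226)/(26609 + 2*(-63)/(-83)) = (370 - 1226)/(26609 + 2*(-63)*(-1/83)) = -856/(26609 + 126/83) = -856/2208673/83 = -856*83/2208673 = -71048/2208673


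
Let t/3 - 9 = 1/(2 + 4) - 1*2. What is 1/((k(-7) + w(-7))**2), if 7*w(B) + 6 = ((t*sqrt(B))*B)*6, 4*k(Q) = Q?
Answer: 784/(73 + 3612*I*sqrt(7))**2 ≈ -8.5831e-6 - 1.3114e-7*I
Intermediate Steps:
t = 43/2 (t = 27 + 3*(1/(2 + 4) - 1*2) = 27 + 3*(1/6 - 2) = 27 + 3*(-11/6) = 27 - 11/2 = 43/2 ≈ 21.500)
k(Q) = Q/4
w(B) = -6/7 + 129*B**(3/2)/7 (w(B) = -6/7 + (((43*sqrt(B)/2)*B)*6)/7 = -6/7 + ((43*B**(3/2)/2)*6)/7 = -6/7 + (129*B**(3/2))/7 = -6/7 + 129*B**(3/2)/7)
1/((k(-7) + w(-7))**2) = 1/(((1/4)*(-7) + (-6/7 + 129*(-7)**(3/2)/7))**2) = 1/((-7/4 + (-6/7 + 129*(-7*I*sqrt(7))/7))**2) = 1/((-7/4 + (-6/7 - 129*I*sqrt(7)))**2) = 1/((-73/28 - 129*I*sqrt(7))**2) = (-73/28 - 129*I*sqrt(7))**(-2)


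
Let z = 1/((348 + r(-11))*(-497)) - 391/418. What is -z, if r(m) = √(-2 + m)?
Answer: 23536448723/25161572282 - I*√13/60195149 ≈ 0.93541 - 5.9898e-8*I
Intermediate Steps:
z = -391/418 - 1/(497*(348 + I*√13)) (z = 1/((348 + √(-2 - 11))*(-497)) - 391/418 = -1/497/(348 + √(-13)) - 391*1/418 = -1/497/(348 + I*√13) - 391/418 = -1/(497*(348 + I*√13)) - 391/418 = -391/418 - 1/(497*(348 + I*√13)) ≈ -0.93541 + 5.9898e-8*I)
-z = -(-194327*√13 + 67626214*I)/(207746*(√13 - 348*I))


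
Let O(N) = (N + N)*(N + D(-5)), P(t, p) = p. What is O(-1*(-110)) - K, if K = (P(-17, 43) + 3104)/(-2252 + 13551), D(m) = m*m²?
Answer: -37289847/11299 ≈ -3300.3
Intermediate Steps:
D(m) = m³
O(N) = 2*N*(-125 + N) (O(N) = (N + N)*(N + (-5)³) = (2*N)*(N - 125) = (2*N)*(-125 + N) = 2*N*(-125 + N))
K = 3147/11299 (K = (43 + 3104)/(-2252 + 13551) = 3147/11299 ≈ 0.27852)
O(-1*(-110)) - K = 2*(-1*(-110))*(-125 - 1*(-110)) - 1*3147/11299 = 2*110*(-125 + 110) - 3147/11299 = 2*110*(-15) - 3147/11299 = -3300 - 3147/11299 = -37289847/11299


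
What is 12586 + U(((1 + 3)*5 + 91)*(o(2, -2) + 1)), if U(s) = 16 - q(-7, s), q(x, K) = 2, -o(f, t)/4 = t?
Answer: 12600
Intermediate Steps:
o(f, t) = -4*t
U(s) = 14 (U(s) = 16 - 1*2 = 16 - 2 = 14)
12586 + U(((1 + 3)*5 + 91)*(o(2, -2) + 1)) = 12586 + 14 = 12600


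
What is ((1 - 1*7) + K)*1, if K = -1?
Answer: -7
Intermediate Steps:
((1 - 1*7) + K)*1 = ((1 - 1*7) - 1)*1 = ((1 - 7) - 1)*1 = (-6 - 1)*1 = -7*1 = -7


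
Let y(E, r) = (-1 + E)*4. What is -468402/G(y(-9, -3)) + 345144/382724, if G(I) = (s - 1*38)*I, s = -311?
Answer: -21806309601/667853380 ≈ -32.651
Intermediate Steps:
y(E, r) = -4 + 4*E
G(I) = -349*I (G(I) = (-311 - 1*38)*I = (-311 - 38)*I = -349*I)
-468402/G(y(-9, -3)) + 345144/382724 = -468402*(-1/(349*(-4 + 4*(-9)))) + 345144/382724 = -468402*(-1/(349*(-4 - 36))) + 345144*(1/382724) = -468402/((-349*(-40))) + 86286/95681 = -468402/13960 + 86286/95681 = -468402*1/13960 + 86286/95681 = -234201/6980 + 86286/95681 = -21806309601/667853380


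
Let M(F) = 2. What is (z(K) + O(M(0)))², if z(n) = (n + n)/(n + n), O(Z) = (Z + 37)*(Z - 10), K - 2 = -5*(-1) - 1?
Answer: 96721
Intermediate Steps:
K = 6 (K = 2 + (-5*(-1) - 1) = 2 + (5 - 1) = 2 + 4 = 6)
O(Z) = (-10 + Z)*(37 + Z) (O(Z) = (37 + Z)*(-10 + Z) = (-10 + Z)*(37 + Z))
z(n) = 1 (z(n) = (2*n)/((2*n)) = (2*n)*(1/(2*n)) = 1)
(z(K) + O(M(0)))² = (1 + (-370 + 2² + 27*2))² = (1 + (-370 + 4 + 54))² = (1 - 312)² = (-311)² = 96721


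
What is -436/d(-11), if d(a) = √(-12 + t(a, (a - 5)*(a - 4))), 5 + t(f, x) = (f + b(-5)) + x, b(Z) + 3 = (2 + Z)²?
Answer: -2*√218 ≈ -29.530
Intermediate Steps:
b(Z) = -3 + (2 + Z)²
t(f, x) = 1 + f + x (t(f, x) = -5 + ((f + (-3 + (2 - 5)²)) + x) = -5 + ((f + (-3 + (-3)²)) + x) = -5 + ((f + (-3 + 9)) + x) = -5 + ((f + 6) + x) = -5 + ((6 + f) + x) = -5 + (6 + f + x) = 1 + f + x)
d(a) = √(-11 + a + (-5 + a)*(-4 + a)) (d(a) = √(-12 + (1 + a + (a - 5)*(a - 4))) = √(-12 + (1 + a + (-5 + a)*(-4 + a))) = √(-11 + a + (-5 + a)*(-4 + a)))
-436/d(-11) = -436/√(9 + (-11)² - 8*(-11)) = -436/√(9 + 121 + 88) = -436*√218/218 = -2*√218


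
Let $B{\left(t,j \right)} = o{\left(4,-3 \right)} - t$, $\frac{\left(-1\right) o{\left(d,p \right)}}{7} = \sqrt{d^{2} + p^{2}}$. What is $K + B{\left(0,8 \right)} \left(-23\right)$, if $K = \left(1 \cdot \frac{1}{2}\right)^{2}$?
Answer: $\frac{3221}{4} \approx 805.25$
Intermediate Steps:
$K = \frac{1}{4}$ ($K = \left(1 \cdot \frac{1}{2}\right)^{2} = \left(\frac{1}{2}\right)^{2} = \frac{1}{4} \approx 0.25$)
$o{\left(d,p \right)} = - 7 \sqrt{d^{2} + p^{2}}$
$B{\left(t,j \right)} = -35 - t$ ($B{\left(t,j \right)} = - 7 \sqrt{4^{2} + \left(-3\right)^{2}} - t = - 7 \sqrt{16 + 9} - t = - 7 \sqrt{25} - t = \left(-7\right) 5 - t = -35 - t$)
$K + B{\left(0,8 \right)} \left(-23\right) = \frac{1}{4} + \left(-35 - 0\right) \left(-23\right) = \frac{1}{4} + \left(-35 + 0\right) \left(-23\right) = \frac{1}{4} - -805 = \frac{1}{4} + 805 = \frac{3221}{4}$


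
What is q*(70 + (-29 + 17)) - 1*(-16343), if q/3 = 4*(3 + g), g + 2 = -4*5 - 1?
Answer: 2423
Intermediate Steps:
g = -23 (g = -2 + (-4*5 - 1) = -2 + (-20 - 1) = -2 - 21 = -23)
q = -240 (q = 3*(4*(3 - 23)) = 3*(4*(-20)) = 3*(-80) = -240)
q*(70 + (-29 + 17)) - 1*(-16343) = -240*(70 + (-29 + 17)) - 1*(-16343) = -240*(70 - 12) + 16343 = -240*58 + 16343 = -13920 + 16343 = 2423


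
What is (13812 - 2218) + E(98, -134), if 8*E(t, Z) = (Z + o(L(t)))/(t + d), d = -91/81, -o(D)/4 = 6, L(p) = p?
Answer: 363906073/31388 ≈ 11594.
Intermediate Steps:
o(D) = -24 (o(D) = -4*6 = -24)
d = -91/81 (d = -91*1/81 = -91/81 ≈ -1.1235)
E(t, Z) = (-24 + Z)/(8*(-91/81 + t)) (E(t, Z) = ((Z - 24)/(t - 91/81))/8 = ((-24 + Z)/(-91/81 + t))/8 = (-24 + Z)/(8*(-91/81 + t)))
(13812 - 2218) + E(98, -134) = (13812 - 2218) + 81*(-24 - 134)/(8*(-91 + 81*98)) = 11594 + (81/8)*(-158)/(-91 + 7938) = 11594 + (81/8)*(-158)/7847 = 11594 + (81/8)*(1/7847)*(-158) = 11594 - 6399/31388 = 363906073/31388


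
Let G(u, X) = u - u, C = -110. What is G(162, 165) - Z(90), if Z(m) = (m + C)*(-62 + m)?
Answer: 560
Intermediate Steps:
G(u, X) = 0
Z(m) = (-110 + m)*(-62 + m) (Z(m) = (m - 110)*(-62 + m) = (-110 + m)*(-62 + m))
G(162, 165) - Z(90) = 0 - (6820 + 90² - 172*90) = 0 - (6820 + 8100 - 15480) = 0 - 1*(-560) = 0 + 560 = 560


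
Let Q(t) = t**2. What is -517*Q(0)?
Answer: 0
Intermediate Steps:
-517*Q(0) = -517*0**2 = -517*0 = 0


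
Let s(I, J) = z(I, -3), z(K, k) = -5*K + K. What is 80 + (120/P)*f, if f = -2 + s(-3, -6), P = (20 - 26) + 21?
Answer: 160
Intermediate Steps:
P = 15 (P = -6 + 21 = 15)
z(K, k) = -4*K
s(I, J) = -4*I
f = 10 (f = -2 - 4*(-3) = -2 + 12 = 10)
80 + (120/P)*f = 80 + (120/15)*10 = 80 + (120*(1/15))*10 = 80 + 8*10 = 80 + 80 = 160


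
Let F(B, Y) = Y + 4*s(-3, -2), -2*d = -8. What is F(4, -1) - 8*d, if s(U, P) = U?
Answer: -45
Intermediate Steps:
d = 4 (d = -1/2*(-8) = 4)
F(B, Y) = -12 + Y (F(B, Y) = Y + 4*(-3) = Y - 12 = -12 + Y)
F(4, -1) - 8*d = (-12 - 1) - 8*4 = -13 - 32 = -45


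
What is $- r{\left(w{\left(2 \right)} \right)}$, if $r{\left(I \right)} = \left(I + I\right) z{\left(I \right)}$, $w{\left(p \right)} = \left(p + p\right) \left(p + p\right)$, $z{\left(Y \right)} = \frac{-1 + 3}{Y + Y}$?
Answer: $-2$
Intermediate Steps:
$z{\left(Y \right)} = \frac{1}{Y}$ ($z{\left(Y \right)} = \frac{2}{2 Y} = 2 \frac{1}{2 Y} = \frac{1}{Y}$)
$w{\left(p \right)} = 4 p^{2}$ ($w{\left(p \right)} = 2 p 2 p = 4 p^{2}$)
$r{\left(I \right)} = 2$ ($r{\left(I \right)} = \frac{I + I}{I} = \frac{2 I}{I} = 2$)
$- r{\left(w{\left(2 \right)} \right)} = \left(-1\right) 2 = -2$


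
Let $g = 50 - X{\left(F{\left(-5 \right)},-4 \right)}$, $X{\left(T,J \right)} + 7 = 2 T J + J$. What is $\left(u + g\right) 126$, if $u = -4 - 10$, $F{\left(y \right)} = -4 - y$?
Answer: $6930$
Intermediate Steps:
$u = -14$ ($u = -4 - 10 = -14$)
$X{\left(T,J \right)} = -7 + J + 2 J T$ ($X{\left(T,J \right)} = -7 + \left(2 T J + J\right) = -7 + \left(2 J T + J\right) = -7 + \left(J + 2 J T\right) = -7 + J + 2 J T$)
$g = 69$ ($g = 50 - \left(-7 - 4 + 2 \left(-4\right) \left(-4 - -5\right)\right) = 50 - \left(-7 - 4 + 2 \left(-4\right) \left(-4 + 5\right)\right) = 50 - \left(-7 - 4 + 2 \left(-4\right) 1\right) = 50 - \left(-7 - 4 - 8\right) = 50 - -19 = 50 + 19 = 69$)
$\left(u + g\right) 126 = \left(-14 + 69\right) 126 = 55 \cdot 126 = 6930$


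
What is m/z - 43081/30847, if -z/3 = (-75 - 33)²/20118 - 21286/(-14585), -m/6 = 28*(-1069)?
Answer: -45155360896203539/1538111591353 ≈ -29358.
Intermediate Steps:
m = 179592 (m = -168*(-1069) = -6*(-29932) = 179592)
z = -299175594/48903505 (z = -3*((-75 - 33)²/20118 - 21286/(-14585)) = -3*((-108)²*(1/20118) - 21286*(-1/14585)) = -3*(11664*(1/20118) + 21286/14585) = -3*(1944/3353 + 21286/14585) = -3*99725198/48903505 = -299175594/48903505 ≈ -6.1177)
m/z - 43081/30847 = 179592/(-299175594/48903505) - 43081/30847 = 179592*(-48903505/299175594) - 43081*1/30847 = -1463779711660/49862599 - 43081/30847 = -45155360896203539/1538111591353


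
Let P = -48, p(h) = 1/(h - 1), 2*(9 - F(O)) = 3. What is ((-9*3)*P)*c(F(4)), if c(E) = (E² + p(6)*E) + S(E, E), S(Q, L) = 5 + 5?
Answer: 87804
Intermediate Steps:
S(Q, L) = 10
F(O) = 15/2 (F(O) = 9 - ½*3 = 9 - 3/2 = 15/2)
p(h) = 1/(-1 + h)
c(E) = 10 + E² + E/5 (c(E) = (E² + E/(-1 + 6)) + 10 = (E² + E/5) + 10 = 10 + E² + E/5)
((-9*3)*P)*c(F(4)) = (-9*3*(-48))*(10 + (15/2)² + (⅕)*(15/2)) = (-27*(-48))*(10 + 225/4 + 3/2) = 1296*(271/4) = 87804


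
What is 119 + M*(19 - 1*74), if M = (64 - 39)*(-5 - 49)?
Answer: 74369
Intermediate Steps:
M = -1350 (M = 25*(-54) = -1350)
119 + M*(19 - 1*74) = 119 - 1350*(19 - 1*74) = 119 - 1350*(19 - 74) = 119 - 1350*(-55) = 119 + 74250 = 74369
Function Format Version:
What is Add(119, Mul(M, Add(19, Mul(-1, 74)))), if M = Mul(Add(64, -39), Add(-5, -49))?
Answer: 74369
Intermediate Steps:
M = -1350 (M = Mul(25, -54) = -1350)
Add(119, Mul(M, Add(19, Mul(-1, 74)))) = Add(119, Mul(-1350, Add(19, Mul(-1, 74)))) = Add(119, Mul(-1350, Add(19, -74))) = Add(119, Mul(-1350, -55)) = Add(119, 74250) = 74369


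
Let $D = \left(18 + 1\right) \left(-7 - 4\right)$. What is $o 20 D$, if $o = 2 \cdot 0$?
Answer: $0$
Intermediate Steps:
$D = -209$ ($D = 19 \left(-11\right) = -209$)
$o = 0$
$o 20 D = 0 \cdot 20 \left(-209\right) = 0 \left(-209\right) = 0$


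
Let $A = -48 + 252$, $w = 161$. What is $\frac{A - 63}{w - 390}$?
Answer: $- \frac{141}{229} \approx -0.61572$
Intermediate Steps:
$A = 204$
$\frac{A - 63}{w - 390} = \frac{204 - 63}{161 - 390} = \frac{141}{-229} = 141 \left(- \frac{1}{229}\right) = - \frac{141}{229}$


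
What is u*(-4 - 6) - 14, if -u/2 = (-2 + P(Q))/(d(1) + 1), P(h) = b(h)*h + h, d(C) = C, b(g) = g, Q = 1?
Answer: -14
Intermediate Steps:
P(h) = h + h² (P(h) = h*h + h = h² + h = h + h²)
u = 0 (u = -2*(-2 + 1*(1 + 1))/(1 + 1) = -2*(-2 + 1*2)/2 = -2*(-2 + 2)/2 = -0/2 = -2*0 = 0)
u*(-4 - 6) - 14 = 0*(-4 - 6) - 14 = 0*(-10) - 14 = 0 - 14 = -14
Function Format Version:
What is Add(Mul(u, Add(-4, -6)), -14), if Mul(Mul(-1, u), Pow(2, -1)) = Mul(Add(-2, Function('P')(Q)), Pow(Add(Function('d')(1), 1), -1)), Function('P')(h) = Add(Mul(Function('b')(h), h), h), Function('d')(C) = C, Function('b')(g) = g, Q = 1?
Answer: -14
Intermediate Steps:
Function('P')(h) = Add(h, Pow(h, 2)) (Function('P')(h) = Add(Mul(h, h), h) = Add(Pow(h, 2), h) = Add(h, Pow(h, 2)))
u = 0 (u = Mul(-2, Mul(Add(-2, Mul(1, Add(1, 1))), Pow(Add(1, 1), -1))) = Mul(-2, Mul(Add(-2, Mul(1, 2)), Pow(2, -1))) = Mul(-2, Mul(Add(-2, 2), Rational(1, 2))) = Mul(-2, Mul(0, Rational(1, 2))) = Mul(-2, 0) = 0)
Add(Mul(u, Add(-4, -6)), -14) = Add(Mul(0, Add(-4, -6)), -14) = Add(Mul(0, -10), -14) = Add(0, -14) = -14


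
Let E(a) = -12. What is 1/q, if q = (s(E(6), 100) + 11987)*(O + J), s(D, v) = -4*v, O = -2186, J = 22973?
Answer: 1/240858969 ≈ 4.1518e-9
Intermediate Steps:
q = 240858969 (q = (-4*100 + 11987)*(-2186 + 22973) = (-400 + 11987)*20787 = 11587*20787 = 240858969)
1/q = 1/240858969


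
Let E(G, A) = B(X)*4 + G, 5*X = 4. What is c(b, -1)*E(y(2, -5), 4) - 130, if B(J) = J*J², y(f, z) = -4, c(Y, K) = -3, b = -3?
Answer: -15518/125 ≈ -124.14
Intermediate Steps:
X = ⅘ (X = (⅕)*4 = ⅘ ≈ 0.80000)
B(J) = J³
E(G, A) = 256/125 + G (E(G, A) = (⅘)³*4 + G = (64/125)*4 + G = 256/125 + G)
c(b, -1)*E(y(2, -5), 4) - 130 = -3*(256/125 - 4) - 130 = -3*(-244/125) - 130 = 732/125 - 130 = -15518/125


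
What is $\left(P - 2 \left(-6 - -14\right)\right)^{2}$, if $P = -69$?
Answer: $7225$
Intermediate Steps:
$\left(P - 2 \left(-6 - -14\right)\right)^{2} = \left(-69 - 2 \left(-6 - -14\right)\right)^{2} = \left(-69 - 2 \left(-6 + 14\right)\right)^{2} = \left(-69 - 16\right)^{2} = \left(-85\right)^{2} = 7225$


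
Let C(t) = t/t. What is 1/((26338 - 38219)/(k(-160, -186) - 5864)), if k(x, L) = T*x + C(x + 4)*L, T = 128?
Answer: 26530/11881 ≈ 2.2330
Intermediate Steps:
C(t) = 1
k(x, L) = L + 128*x (k(x, L) = 128*x + 1*L = 128*x + L = L + 128*x)
1/((26338 - 38219)/(k(-160, -186) - 5864)) = 1/((26338 - 38219)/((-186 + 128*(-160)) - 5864)) = 1/(-11881/((-186 - 20480) - 5864)) = 1/(-11881/(-20666 - 5864)) = 1/(-11881/(-26530)) = 1/(-11881*(-1/26530)) = 1/(11881/26530) = 26530/11881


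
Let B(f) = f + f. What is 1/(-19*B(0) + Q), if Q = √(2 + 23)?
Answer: ⅕ ≈ 0.20000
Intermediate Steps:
Q = 5 (Q = √25 = 5)
B(f) = 2*f
1/(-19*B(0) + Q) = 1/(-38*0 + 5) = 1/(-19*0 + 5) = 1/(0 + 5) = 1/5 = ⅕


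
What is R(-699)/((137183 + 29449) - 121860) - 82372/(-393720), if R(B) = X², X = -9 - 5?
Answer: 11205739/52463190 ≈ 0.21359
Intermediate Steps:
X = -14
R(B) = 196 (R(B) = (-14)² = 196)
R(-699)/((137183 + 29449) - 121860) - 82372/(-393720) = 196/((137183 + 29449) - 121860) - 82372/(-393720) = 196/(166632 - 121860) - 82372*(-1/393720) = 196/44772 + 20593/98430 = 196*(1/44772) + 20593/98430 = 7/1599 + 20593/98430 = 11205739/52463190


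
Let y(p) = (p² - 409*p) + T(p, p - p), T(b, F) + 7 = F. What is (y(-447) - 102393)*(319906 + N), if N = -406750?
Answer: -24336467808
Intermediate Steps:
T(b, F) = -7 + F
y(p) = -7 + p² - 409*p (y(p) = (p² - 409*p) + (-7 + (p - p)) = (p² - 409*p) + (-7 + 0) = (p² - 409*p) - 7 = -7 + p² - 409*p)
(y(-447) - 102393)*(319906 + N) = ((-7 + (-447)² - 409*(-447)) - 102393)*(319906 - 406750) = ((-7 + 199809 + 182823) - 102393)*(-86844) = (382625 - 102393)*(-86844) = 280232*(-86844) = -24336467808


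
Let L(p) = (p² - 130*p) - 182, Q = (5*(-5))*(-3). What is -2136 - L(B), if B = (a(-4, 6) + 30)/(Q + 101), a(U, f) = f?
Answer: -3731545/1936 ≈ -1927.5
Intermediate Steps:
Q = 75 (Q = -25*(-3) = 75)
B = 9/44 (B = (6 + 30)/(75 + 101) = 36/176 = 36*(1/176) = 9/44 ≈ 0.20455)
L(p) = -182 + p² - 130*p
-2136 - L(B) = -2136 - (-182 + (9/44)² - 130*9/44) = -2136 - (-182 + 81/1936 - 585/22) = -2136 - 1*(-403751/1936) = -2136 + 403751/1936 = -3731545/1936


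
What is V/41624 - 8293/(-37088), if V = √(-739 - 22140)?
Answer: 8293/37088 + I*√22879/41624 ≈ 0.2236 + 0.0036339*I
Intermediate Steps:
V = I*√22879 (V = √(-22879) = I*√22879 ≈ 151.26*I)
V/41624 - 8293/(-37088) = (I*√22879)/41624 - 8293/(-37088) = (I*√22879)*(1/41624) - 8293*(-1/37088) = I*√22879/41624 + 8293/37088 = 8293/37088 + I*√22879/41624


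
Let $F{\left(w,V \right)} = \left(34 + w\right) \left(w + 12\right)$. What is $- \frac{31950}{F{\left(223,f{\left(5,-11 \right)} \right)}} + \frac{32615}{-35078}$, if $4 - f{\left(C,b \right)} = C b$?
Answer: $- \frac{618105005}{423707162} \approx -1.4588$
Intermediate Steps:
$f{\left(C,b \right)} = 4 - C b$
$F{\left(w,V \right)} = \left(12 + w\right) \left(34 + w\right)$ ($F{\left(w,V \right)} = \left(34 + w\right) \left(12 + w\right) = \left(12 + w\right) \left(34 + w\right)$)
$- \frac{31950}{F{\left(223,f{\left(5,-11 \right)} \right)}} + \frac{32615}{-35078} = - \frac{31950}{408 + 223^{2} + 46 \cdot 223} + \frac{32615}{-35078} = - \frac{31950}{408 + 49729 + 10258} + 32615 \left(- \frac{1}{35078}\right) = - \frac{31950}{60395} - \frac{32615}{35078} = \left(-31950\right) \frac{1}{60395} - \frac{32615}{35078} = - \frac{6390}{12079} - \frac{32615}{35078} = - \frac{618105005}{423707162}$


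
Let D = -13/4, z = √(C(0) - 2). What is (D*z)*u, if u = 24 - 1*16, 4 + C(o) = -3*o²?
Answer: -26*I*√6 ≈ -63.687*I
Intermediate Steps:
C(o) = -4 - 3*o²
u = 8 (u = 24 - 16 = 8)
z = I*√6 (z = √((-4 - 3*0²) - 2) = √((-4 - 3*0) - 2) = √((-4 + 0) - 2) = √(-4 - 2) = √(-6) = I*√6 ≈ 2.4495*I)
D = -13/4 (D = -13*¼ = -13/4 ≈ -3.2500)
(D*z)*u = -13*I*√6/4*8 = -26*I*√6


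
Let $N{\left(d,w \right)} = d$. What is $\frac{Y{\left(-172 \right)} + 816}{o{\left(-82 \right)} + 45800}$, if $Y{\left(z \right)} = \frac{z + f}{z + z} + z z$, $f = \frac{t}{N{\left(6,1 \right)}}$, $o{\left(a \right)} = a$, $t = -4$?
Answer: $\frac{15686659}{23590488} \approx 0.66496$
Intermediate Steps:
$f = - \frac{2}{3}$ ($f = - \frac{4}{6} = \left(-4\right) \frac{1}{6} = - \frac{2}{3} \approx -0.66667$)
$Y{\left(z \right)} = z^{2} + \frac{- \frac{2}{3} + z}{2 z}$ ($Y{\left(z \right)} = \frac{z - \frac{2}{3}}{z + z} + z z = \frac{- \frac{2}{3} + z}{2 z} + z^{2} = z^{2} + \frac{- \frac{2}{3} + z}{2 z}$)
$\frac{Y{\left(-172 \right)} + 816}{o{\left(-82 \right)} + 45800} = \frac{\frac{- \frac{1}{3} + \left(-172\right)^{3} + \frac{1}{2} \left(-172\right)}{-172} + 816}{-82 + 45800} = \frac{- \frac{- \frac{1}{3} - 5088448 - 86}{172} + 816}{45718} = \left(\left(- \frac{1}{172}\right) \left(- \frac{15265603}{3}\right) + 816\right) \frac{1}{45718} = \left(\frac{15265603}{516} + 816\right) \frac{1}{45718} = \frac{15686659}{516} \cdot \frac{1}{45718} = \frac{15686659}{23590488}$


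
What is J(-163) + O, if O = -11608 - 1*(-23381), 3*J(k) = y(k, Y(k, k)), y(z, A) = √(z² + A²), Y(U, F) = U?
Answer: 11773 + 163*√2/3 ≈ 11850.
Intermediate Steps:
y(z, A) = √(A² + z²)
J(k) = √2*√(k²)/3 (J(k) = √(k² + k²)/3 = √(2*k²)/3 = (√2*√(k²))/3 = √2*√(k²)/3)
O = 11773 (O = -11608 + 23381 = 11773)
J(-163) + O = √2*√((-163)²)/3 + 11773 = √2*√26569/3 + 11773 = (⅓)*√2*163 + 11773 = 163*√2/3 + 11773 = 11773 + 163*√2/3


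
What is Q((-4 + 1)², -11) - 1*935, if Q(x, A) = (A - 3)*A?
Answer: -781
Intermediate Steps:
Q(x, A) = A*(-3 + A) (Q(x, A) = (-3 + A)*A = A*(-3 + A))
Q((-4 + 1)², -11) - 1*935 = -11*(-3 - 11) - 1*935 = -11*(-14) - 935 = 154 - 935 = -781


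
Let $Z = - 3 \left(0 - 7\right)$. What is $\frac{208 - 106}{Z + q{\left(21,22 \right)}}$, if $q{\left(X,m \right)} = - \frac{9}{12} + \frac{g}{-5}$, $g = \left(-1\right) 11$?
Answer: $\frac{2040}{449} \approx 4.5434$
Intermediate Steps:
$g = -11$
$Z = 21$ ($Z = \left(-3\right) \left(-7\right) = 21$)
$q{\left(X,m \right)} = \frac{29}{20}$ ($q{\left(X,m \right)} = - \frac{9}{12} - \frac{11}{-5} = \left(-9\right) \frac{1}{12} - - \frac{11}{5} = - \frac{3}{4} + \frac{11}{5} = \frac{29}{20}$)
$\frac{208 - 106}{Z + q{\left(21,22 \right)}} = \frac{208 - 106}{21 + \frac{29}{20}} = \frac{102}{\frac{449}{20}} = 102 \cdot \frac{20}{449} = \frac{2040}{449}$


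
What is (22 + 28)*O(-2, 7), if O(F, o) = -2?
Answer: -100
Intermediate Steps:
(22 + 28)*O(-2, 7) = (22 + 28)*(-2) = 50*(-2) = -100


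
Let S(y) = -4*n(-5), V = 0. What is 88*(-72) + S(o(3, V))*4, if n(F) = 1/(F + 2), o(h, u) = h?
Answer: -18992/3 ≈ -6330.7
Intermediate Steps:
n(F) = 1/(2 + F)
S(y) = 4/3 (S(y) = -4/(2 - 5) = -4/(-3) = -4*(-⅓) = 4/3)
88*(-72) + S(o(3, V))*4 = 88*(-72) + (4/3)*4 = -6336 + 16/3 = -18992/3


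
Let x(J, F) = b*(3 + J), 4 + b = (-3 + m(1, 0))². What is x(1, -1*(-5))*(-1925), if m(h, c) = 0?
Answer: -38500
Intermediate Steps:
b = 5 (b = -4 + (-3 + 0)² = -4 + (-3)² = -4 + 9 = 5)
x(J, F) = 15 + 5*J (x(J, F) = 5*(3 + J) = 15 + 5*J)
x(1, -1*(-5))*(-1925) = (15 + 5*1)*(-1925) = (15 + 5)*(-1925) = 20*(-1925) = -38500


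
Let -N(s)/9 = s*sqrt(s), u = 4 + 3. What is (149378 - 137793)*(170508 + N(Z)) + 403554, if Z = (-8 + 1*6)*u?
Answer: 1975738734 + 1459710*I*sqrt(14) ≈ 1.9757e+9 + 5.4617e+6*I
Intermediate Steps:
u = 7
Z = -14 (Z = (-8 + 1*6)*7 = (-8 + 6)*7 = -2*7 = -14)
N(s) = -9*s**(3/2) (N(s) = -9*s*sqrt(s) = -9*s**(3/2))
(149378 - 137793)*(170508 + N(Z)) + 403554 = (149378 - 137793)*(170508 - (-126)*I*sqrt(14)) + 403554 = 11585*(170508 - (-126)*I*sqrt(14)) + 403554 = 11585*(170508 + 126*I*sqrt(14)) + 403554 = (1975335180 + 1459710*I*sqrt(14)) + 403554 = 1975738734 + 1459710*I*sqrt(14)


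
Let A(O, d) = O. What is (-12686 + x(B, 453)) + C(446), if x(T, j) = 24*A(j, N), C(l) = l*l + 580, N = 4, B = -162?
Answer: 197682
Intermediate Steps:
C(l) = 580 + l² (C(l) = l² + 580 = 580 + l²)
x(T, j) = 24*j
(-12686 + x(B, 453)) + C(446) = (-12686 + 24*453) + (580 + 446²) = (-12686 + 10872) + (580 + 198916) = -1814 + 199496 = 197682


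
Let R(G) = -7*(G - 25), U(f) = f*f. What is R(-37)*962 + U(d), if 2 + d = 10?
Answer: 417572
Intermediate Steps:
d = 8 (d = -2 + 10 = 8)
U(f) = f²
R(G) = 175 - 7*G (R(G) = -7*(-25 + G) = 175 - 7*G)
R(-37)*962 + U(d) = (175 - 7*(-37))*962 + 8² = (175 + 259)*962 + 64 = 434*962 + 64 = 417508 + 64 = 417572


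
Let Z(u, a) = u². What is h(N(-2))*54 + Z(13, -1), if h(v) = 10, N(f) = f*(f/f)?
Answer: 709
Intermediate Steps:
N(f) = f (N(f) = f*1 = f)
h(N(-2))*54 + Z(13, -1) = 10*54 + 13² = 540 + 169 = 709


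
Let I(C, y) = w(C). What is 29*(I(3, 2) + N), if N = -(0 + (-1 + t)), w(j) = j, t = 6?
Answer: -58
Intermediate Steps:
I(C, y) = C
N = -5 (N = -(0 + (-1 + 6)) = -(0 + 5) = -1*5 = -5)
29*(I(3, 2) + N) = 29*(3 - 5) = 29*(-2) = -58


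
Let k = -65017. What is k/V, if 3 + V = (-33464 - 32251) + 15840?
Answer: 65017/49878 ≈ 1.3035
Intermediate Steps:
V = -49878 (V = -3 + ((-33464 - 32251) + 15840) = -3 + (-65715 + 15840) = -3 - 49875 = -49878)
k/V = -65017/(-49878) = -65017*(-1/49878) = 65017/49878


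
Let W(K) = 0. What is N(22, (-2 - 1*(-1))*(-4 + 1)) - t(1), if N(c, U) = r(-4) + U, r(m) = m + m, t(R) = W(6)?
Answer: -5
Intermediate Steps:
t(R) = 0
r(m) = 2*m
N(c, U) = -8 + U (N(c, U) = 2*(-4) + U = -8 + U)
N(22, (-2 - 1*(-1))*(-4 + 1)) - t(1) = (-8 + (-2 - 1*(-1))*(-4 + 1)) - 1*0 = (-8 + (-2 + 1)*(-3)) + 0 = (-8 - 1*(-3)) + 0 = (-8 + 3) + 0 = -5 + 0 = -5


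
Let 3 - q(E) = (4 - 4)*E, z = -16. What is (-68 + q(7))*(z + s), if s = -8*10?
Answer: 6240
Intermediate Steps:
s = -80
q(E) = 3 (q(E) = 3 - (4 - 4)*E = 3 - 0*E = 3 - 1*0 = 3 + 0 = 3)
(-68 + q(7))*(z + s) = (-68 + 3)*(-16 - 80) = -65*(-96) = 6240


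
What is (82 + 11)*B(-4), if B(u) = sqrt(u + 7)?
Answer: 93*sqrt(3) ≈ 161.08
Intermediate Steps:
B(u) = sqrt(7 + u)
(82 + 11)*B(-4) = (82 + 11)*sqrt(7 - 4) = 93*sqrt(3)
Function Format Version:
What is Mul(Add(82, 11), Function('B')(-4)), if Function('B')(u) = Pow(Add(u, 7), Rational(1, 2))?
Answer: Mul(93, Pow(3, Rational(1, 2))) ≈ 161.08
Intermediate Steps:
Function('B')(u) = Pow(Add(7, u), Rational(1, 2))
Mul(Add(82, 11), Function('B')(-4)) = Mul(Add(82, 11), Pow(Add(7, -4), Rational(1, 2))) = Mul(93, Pow(3, Rational(1, 2)))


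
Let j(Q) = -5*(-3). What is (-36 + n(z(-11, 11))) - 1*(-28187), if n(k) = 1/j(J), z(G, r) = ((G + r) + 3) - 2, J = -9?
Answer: 422266/15 ≈ 28151.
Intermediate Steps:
j(Q) = 15
z(G, r) = 1 + G + r (z(G, r) = (3 + G + r) - 2 = 1 + G + r)
n(k) = 1/15
(-36 + n(z(-11, 11))) - 1*(-28187) = (-36 + 1/15) - 1*(-28187) = -539/15 + 28187 = 422266/15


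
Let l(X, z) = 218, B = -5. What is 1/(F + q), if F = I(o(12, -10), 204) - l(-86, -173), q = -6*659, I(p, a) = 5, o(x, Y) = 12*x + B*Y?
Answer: -1/4167 ≈ -0.00023998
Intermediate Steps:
o(x, Y) = -5*Y + 12*x (o(x, Y) = 12*x - 5*Y = -5*Y + 12*x)
q = -3954
F = -213 (F = 5 - 1*218 = 5 - 218 = -213)
1/(F + q) = 1/(-213 - 3954) = 1/(-4167) = -1/4167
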